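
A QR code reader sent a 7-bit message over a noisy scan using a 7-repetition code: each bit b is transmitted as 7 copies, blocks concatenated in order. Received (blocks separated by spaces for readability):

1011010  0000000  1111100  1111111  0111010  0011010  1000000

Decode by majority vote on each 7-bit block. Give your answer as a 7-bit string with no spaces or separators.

Block 1 (1011010): 4 ones → 1
Block 2 (0000000): 0 ones → 0
Block 3 (1111100): 5 ones → 1
Block 4 (1111111): 7 ones → 1
Block 5 (0111010): 4 ones → 1
Block 6 (0011010): 3 ones → 0
Block 7 (1000000): 1 one → 0

1011100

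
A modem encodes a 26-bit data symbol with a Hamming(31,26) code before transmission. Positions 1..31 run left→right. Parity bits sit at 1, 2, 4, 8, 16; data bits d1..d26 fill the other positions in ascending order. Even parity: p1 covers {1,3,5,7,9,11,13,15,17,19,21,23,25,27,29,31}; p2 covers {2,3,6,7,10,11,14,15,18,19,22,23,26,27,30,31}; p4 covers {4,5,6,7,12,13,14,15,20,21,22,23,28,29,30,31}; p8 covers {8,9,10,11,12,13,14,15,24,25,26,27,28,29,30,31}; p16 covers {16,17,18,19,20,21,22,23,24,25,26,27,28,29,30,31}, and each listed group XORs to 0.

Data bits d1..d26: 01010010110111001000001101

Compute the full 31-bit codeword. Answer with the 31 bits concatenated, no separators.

0100101000101101111001000001101

Place data at non-parity positions: p1 p2 0 p4 1 0 1 p8 0 0 1 0 1 1 0 p16 1 1 1 0 0 1 0 0 0 0 0 1 1 0 1
p1 (pos 1,3,5,7,9,11,13,15,17,19,21,23,25,27,29,31): XOR of data positions = 0⊕1⊕1⊕0⊕1⊕1⊕0⊕1⊕1⊕0⊕0⊕0⊕0⊕1⊕1 = 0
p2 (pos 2,3,6,7,10,11,14,15,18,19,22,23,26,27,30,31): XOR of data positions = 0⊕0⊕1⊕0⊕1⊕1⊕0⊕1⊕1⊕1⊕0⊕0⊕0⊕0⊕1 = 1
p4 (pos 4,5,6,7,12,13,14,15,20,21,22,23,28,29,30,31): XOR of data positions = 1⊕0⊕1⊕0⊕1⊕1⊕0⊕0⊕0⊕1⊕0⊕1⊕1⊕0⊕1 = 0
p8 (pos 8,9,10,11,12,13,14,15,24,25,26,27,28,29,30,31): XOR of data positions = 0⊕0⊕1⊕0⊕1⊕1⊕0⊕0⊕0⊕0⊕0⊕1⊕1⊕0⊕1 = 0
p16 (pos 16,17,18,19,20,21,22,23,24,25,26,27,28,29,30,31): XOR of data positions = 1⊕1⊕1⊕0⊕0⊕1⊕0⊕0⊕0⊕0⊕0⊕1⊕1⊕0⊕1 = 1
Codeword: 0100101000101101111001000001101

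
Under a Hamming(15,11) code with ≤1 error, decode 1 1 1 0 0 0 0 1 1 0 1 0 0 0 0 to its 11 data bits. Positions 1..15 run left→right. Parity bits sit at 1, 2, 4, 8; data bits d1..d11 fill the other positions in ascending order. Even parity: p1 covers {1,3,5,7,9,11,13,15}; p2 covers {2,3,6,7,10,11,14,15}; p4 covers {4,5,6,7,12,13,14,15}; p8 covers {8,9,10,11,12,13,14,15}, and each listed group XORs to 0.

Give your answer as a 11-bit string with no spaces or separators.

10001110000

s1 (pos 1,3,5,7,9,11,13,15): 1⊕1⊕0⊕0⊕1⊕1⊕0⊕0 = 0
s2 (pos 2,3,6,7,10,11,14,15): 1⊕1⊕0⊕0⊕0⊕1⊕0⊕0 = 1
s4 (pos 4,5,6,7,12,13,14,15): 0⊕0⊕0⊕0⊕0⊕0⊕0⊕0 = 0
s8 (pos 8,9,10,11,12,13,14,15): 1⊕1⊕0⊕1⊕0⊕0⊕0⊕0 = 1
Syndrome s8…s1 = 1010 → error at position 10.
Flip position 10: 111000011010000 → 111000011110000
Read data bits from positions 3,5,6,7,9,10,11,12,13,14,15: 10001110000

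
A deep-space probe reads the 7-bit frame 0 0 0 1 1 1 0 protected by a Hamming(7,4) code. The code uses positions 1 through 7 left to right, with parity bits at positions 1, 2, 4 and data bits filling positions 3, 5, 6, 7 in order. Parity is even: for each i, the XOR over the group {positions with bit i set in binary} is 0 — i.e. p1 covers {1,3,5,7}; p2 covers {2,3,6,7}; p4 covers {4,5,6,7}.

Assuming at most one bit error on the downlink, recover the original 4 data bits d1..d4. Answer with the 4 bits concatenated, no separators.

0111

s1 (pos 1,3,5,7): 0⊕0⊕1⊕0 = 1
s2 (pos 2,3,6,7): 0⊕0⊕1⊕0 = 1
s4 (pos 4,5,6,7): 1⊕1⊕1⊕0 = 1
Syndrome s4…s1 = 111 → error at position 7.
Flip position 7: 0001110 → 0001111
Read data bits from positions 3,5,6,7: 0111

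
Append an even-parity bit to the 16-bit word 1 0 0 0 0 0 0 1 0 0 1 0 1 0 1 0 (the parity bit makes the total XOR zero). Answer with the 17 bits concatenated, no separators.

XOR of the 16 data bits: 1⊕0⊕0⊕0⊕0⊕0⊕0⊕1⊕0⊕0⊕1⊕0⊕1⊕0⊕1⊕0 = 1
Parity bit = 1 (so all 17 bits XOR to 0).

10000001001010101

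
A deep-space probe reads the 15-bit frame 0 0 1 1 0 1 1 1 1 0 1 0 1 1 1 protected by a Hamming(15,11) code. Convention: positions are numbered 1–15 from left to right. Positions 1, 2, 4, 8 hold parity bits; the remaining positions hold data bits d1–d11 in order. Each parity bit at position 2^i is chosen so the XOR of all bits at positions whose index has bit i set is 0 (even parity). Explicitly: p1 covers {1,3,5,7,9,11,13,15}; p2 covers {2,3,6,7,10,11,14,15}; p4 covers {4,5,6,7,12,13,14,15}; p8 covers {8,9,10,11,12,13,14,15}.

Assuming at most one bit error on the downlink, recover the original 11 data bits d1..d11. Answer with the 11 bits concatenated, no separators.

s1 (pos 1,3,5,7,9,11,13,15): 0⊕1⊕0⊕1⊕1⊕1⊕1⊕1 = 0
s2 (pos 2,3,6,7,10,11,14,15): 0⊕1⊕1⊕1⊕0⊕1⊕1⊕1 = 0
s4 (pos 4,5,6,7,12,13,14,15): 1⊕0⊕1⊕1⊕0⊕1⊕1⊕1 = 0
s8 (pos 8,9,10,11,12,13,14,15): 1⊕1⊕0⊕1⊕0⊕1⊕1⊕1 = 0
Syndrome s8…s1 = 0000 → no error.
Read data bits from positions 3,5,6,7,9,10,11,12,13,14,15: 10111010111

10111010111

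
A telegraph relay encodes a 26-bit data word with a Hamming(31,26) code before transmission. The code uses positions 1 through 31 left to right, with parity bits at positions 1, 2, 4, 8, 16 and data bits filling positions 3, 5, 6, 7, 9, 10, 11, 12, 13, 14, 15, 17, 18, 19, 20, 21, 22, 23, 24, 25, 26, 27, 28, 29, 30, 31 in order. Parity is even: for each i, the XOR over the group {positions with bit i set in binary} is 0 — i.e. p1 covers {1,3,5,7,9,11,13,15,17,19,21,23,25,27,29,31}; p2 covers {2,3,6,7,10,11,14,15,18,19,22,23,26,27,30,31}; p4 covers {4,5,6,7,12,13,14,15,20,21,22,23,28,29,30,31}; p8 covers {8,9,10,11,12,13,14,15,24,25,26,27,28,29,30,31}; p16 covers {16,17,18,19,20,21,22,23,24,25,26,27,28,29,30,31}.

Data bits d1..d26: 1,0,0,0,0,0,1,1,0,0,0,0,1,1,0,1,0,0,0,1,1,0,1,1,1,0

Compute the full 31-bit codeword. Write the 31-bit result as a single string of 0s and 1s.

Place data at non-parity positions: p1 p2 1 p4 0 0 0 p8 0 0 1 1 0 0 0 p16 0 1 1 0 1 0 0 0 1 1 0 1 1 1 0
p1 (pos 1,3,5,7,9,11,13,15,17,19,21,23,25,27,29,31): XOR of data positions = 1⊕0⊕0⊕0⊕1⊕0⊕0⊕0⊕1⊕1⊕0⊕1⊕0⊕1⊕0 = 0
p2 (pos 2,3,6,7,10,11,14,15,18,19,22,23,26,27,30,31): XOR of data positions = 1⊕0⊕0⊕0⊕1⊕0⊕0⊕1⊕1⊕0⊕0⊕1⊕0⊕1⊕0 = 0
p4 (pos 4,5,6,7,12,13,14,15,20,21,22,23,28,29,30,31): XOR of data positions = 0⊕0⊕0⊕1⊕0⊕0⊕0⊕0⊕1⊕0⊕0⊕1⊕1⊕1⊕0 = 1
p8 (pos 8,9,10,11,12,13,14,15,24,25,26,27,28,29,30,31): XOR of data positions = 0⊕0⊕1⊕1⊕0⊕0⊕0⊕0⊕1⊕1⊕0⊕1⊕1⊕1⊕0 = 1
p16 (pos 16,17,18,19,20,21,22,23,24,25,26,27,28,29,30,31): XOR of data positions = 0⊕1⊕1⊕0⊕1⊕0⊕0⊕0⊕1⊕1⊕0⊕1⊕1⊕1⊕0 = 0
Codeword: 0011000100110000011010001101110

0011000100110000011010001101110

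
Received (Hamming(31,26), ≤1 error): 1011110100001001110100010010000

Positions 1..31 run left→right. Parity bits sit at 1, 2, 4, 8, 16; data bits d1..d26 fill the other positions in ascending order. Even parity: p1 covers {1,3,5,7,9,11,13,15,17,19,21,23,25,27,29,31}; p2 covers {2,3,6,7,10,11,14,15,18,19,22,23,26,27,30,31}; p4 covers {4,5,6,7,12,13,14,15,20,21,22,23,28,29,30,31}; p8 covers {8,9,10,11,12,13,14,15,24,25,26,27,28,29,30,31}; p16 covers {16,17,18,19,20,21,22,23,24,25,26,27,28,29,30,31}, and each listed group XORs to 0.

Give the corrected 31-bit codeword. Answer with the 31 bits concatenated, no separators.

1010110100001001110100010010000

s1 (pos 1,3,5,7,9,11,13,15,17,19,21,23,25,27,29,31): 1⊕1⊕1⊕0⊕0⊕0⊕1⊕0⊕1⊕0⊕0⊕0⊕0⊕1⊕0⊕0 = 0
s2 (pos 2,3,6,7,10,11,14,15,18,19,22,23,26,27,30,31): 0⊕1⊕1⊕0⊕0⊕0⊕0⊕0⊕1⊕0⊕0⊕0⊕0⊕1⊕0⊕0 = 0
s4 (pos 4,5,6,7,12,13,14,15,20,21,22,23,28,29,30,31): 1⊕1⊕1⊕0⊕0⊕1⊕0⊕0⊕1⊕0⊕0⊕0⊕0⊕0⊕0⊕0 = 1
s8 (pos 8,9,10,11,12,13,14,15,24,25,26,27,28,29,30,31): 1⊕0⊕0⊕0⊕0⊕1⊕0⊕0⊕1⊕0⊕0⊕1⊕0⊕0⊕0⊕0 = 0
s16 (pos 16,17,18,19,20,21,22,23,24,25,26,27,28,29,30,31): 1⊕1⊕1⊕0⊕1⊕0⊕0⊕0⊕1⊕0⊕0⊕1⊕0⊕0⊕0⊕0 = 0
Syndrome s16…s1 = 00100 → error at position 4.
Flip position 4: 1011110100001001110100010010000 → 1010110100001001110100010010000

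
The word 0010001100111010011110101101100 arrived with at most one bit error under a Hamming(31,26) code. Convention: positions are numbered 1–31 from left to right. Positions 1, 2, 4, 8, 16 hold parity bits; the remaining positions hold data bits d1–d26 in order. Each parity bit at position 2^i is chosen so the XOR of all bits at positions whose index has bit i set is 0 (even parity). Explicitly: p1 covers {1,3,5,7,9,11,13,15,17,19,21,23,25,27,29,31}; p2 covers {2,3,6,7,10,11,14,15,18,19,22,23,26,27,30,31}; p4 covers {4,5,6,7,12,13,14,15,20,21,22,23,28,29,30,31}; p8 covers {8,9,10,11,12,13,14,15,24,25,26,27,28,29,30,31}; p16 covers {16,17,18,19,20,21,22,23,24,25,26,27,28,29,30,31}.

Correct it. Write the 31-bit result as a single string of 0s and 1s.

0010001100111010011110101100100

s1 (pos 1,3,5,7,9,11,13,15,17,19,21,23,25,27,29,31): 0⊕1⊕0⊕1⊕0⊕1⊕1⊕1⊕0⊕1⊕1⊕1⊕1⊕0⊕1⊕0 = 0
s2 (pos 2,3,6,7,10,11,14,15,18,19,22,23,26,27,30,31): 0⊕1⊕0⊕1⊕0⊕1⊕0⊕1⊕1⊕1⊕0⊕1⊕1⊕0⊕0⊕0 = 0
s4 (pos 4,5,6,7,12,13,14,15,20,21,22,23,28,29,30,31): 0⊕0⊕0⊕1⊕1⊕1⊕0⊕1⊕1⊕1⊕0⊕1⊕1⊕1⊕0⊕0 = 1
s8 (pos 8,9,10,11,12,13,14,15,24,25,26,27,28,29,30,31): 1⊕0⊕0⊕1⊕1⊕1⊕0⊕1⊕0⊕1⊕1⊕0⊕1⊕1⊕0⊕0 = 1
s16 (pos 16,17,18,19,20,21,22,23,24,25,26,27,28,29,30,31): 0⊕0⊕1⊕1⊕1⊕1⊕0⊕1⊕0⊕1⊕1⊕0⊕1⊕1⊕0⊕0 = 1
Syndrome s16…s1 = 11100 → error at position 28.
Flip position 28: 0010001100111010011110101101100 → 0010001100111010011110101100100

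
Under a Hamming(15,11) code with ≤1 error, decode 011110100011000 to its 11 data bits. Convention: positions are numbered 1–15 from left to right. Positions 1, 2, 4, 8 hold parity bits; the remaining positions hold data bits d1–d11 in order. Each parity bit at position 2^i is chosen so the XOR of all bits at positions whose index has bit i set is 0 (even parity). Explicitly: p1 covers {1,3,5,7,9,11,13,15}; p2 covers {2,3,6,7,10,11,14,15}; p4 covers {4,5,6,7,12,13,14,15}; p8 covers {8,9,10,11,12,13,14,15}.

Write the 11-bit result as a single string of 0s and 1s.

11010011000

s1 (pos 1,3,5,7,9,11,13,15): 0⊕1⊕1⊕1⊕0⊕1⊕0⊕0 = 0
s2 (pos 2,3,6,7,10,11,14,15): 1⊕1⊕0⊕1⊕0⊕1⊕0⊕0 = 0
s4 (pos 4,5,6,7,12,13,14,15): 1⊕1⊕0⊕1⊕1⊕0⊕0⊕0 = 0
s8 (pos 8,9,10,11,12,13,14,15): 0⊕0⊕0⊕1⊕1⊕0⊕0⊕0 = 0
Syndrome s8…s1 = 0000 → no error.
Read data bits from positions 3,5,6,7,9,10,11,12,13,14,15: 11010011000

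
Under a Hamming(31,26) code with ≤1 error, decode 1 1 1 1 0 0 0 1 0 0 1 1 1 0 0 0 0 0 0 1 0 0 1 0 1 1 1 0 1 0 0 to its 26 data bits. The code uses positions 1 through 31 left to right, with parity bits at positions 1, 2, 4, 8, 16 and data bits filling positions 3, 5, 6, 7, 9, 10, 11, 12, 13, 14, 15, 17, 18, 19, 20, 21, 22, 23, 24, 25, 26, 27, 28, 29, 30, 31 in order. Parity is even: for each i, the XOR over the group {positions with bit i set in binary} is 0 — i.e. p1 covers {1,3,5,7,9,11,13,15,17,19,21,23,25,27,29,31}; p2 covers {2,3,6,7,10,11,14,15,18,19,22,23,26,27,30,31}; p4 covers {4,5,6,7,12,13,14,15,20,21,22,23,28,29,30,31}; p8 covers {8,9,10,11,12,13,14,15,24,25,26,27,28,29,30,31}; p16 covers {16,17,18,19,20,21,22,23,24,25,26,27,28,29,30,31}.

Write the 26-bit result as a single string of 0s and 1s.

s1 (pos 1,3,5,7,9,11,13,15,17,19,21,23,25,27,29,31): 1⊕1⊕0⊕0⊕0⊕1⊕1⊕0⊕0⊕0⊕0⊕1⊕1⊕1⊕1⊕0 = 0
s2 (pos 2,3,6,7,10,11,14,15,18,19,22,23,26,27,30,31): 1⊕1⊕0⊕0⊕0⊕1⊕0⊕0⊕0⊕0⊕0⊕1⊕1⊕1⊕0⊕0 = 0
s4 (pos 4,5,6,7,12,13,14,15,20,21,22,23,28,29,30,31): 1⊕0⊕0⊕0⊕1⊕1⊕0⊕0⊕1⊕0⊕0⊕1⊕0⊕1⊕0⊕0 = 0
s8 (pos 8,9,10,11,12,13,14,15,24,25,26,27,28,29,30,31): 1⊕0⊕0⊕1⊕1⊕1⊕0⊕0⊕0⊕1⊕1⊕1⊕0⊕1⊕0⊕0 = 0
s16 (pos 16,17,18,19,20,21,22,23,24,25,26,27,28,29,30,31): 0⊕0⊕0⊕0⊕1⊕0⊕0⊕1⊕0⊕1⊕1⊕1⊕0⊕1⊕0⊕0 = 0
Syndrome s16…s1 = 00000 → no error.
Read data bits from positions 3,5,6,7,9,10,11,12,13,14,15,17,18,19,20,21,22,23,24,25,26,27,28,29,30,31: 10000011100000100101110100

10000011100000100101110100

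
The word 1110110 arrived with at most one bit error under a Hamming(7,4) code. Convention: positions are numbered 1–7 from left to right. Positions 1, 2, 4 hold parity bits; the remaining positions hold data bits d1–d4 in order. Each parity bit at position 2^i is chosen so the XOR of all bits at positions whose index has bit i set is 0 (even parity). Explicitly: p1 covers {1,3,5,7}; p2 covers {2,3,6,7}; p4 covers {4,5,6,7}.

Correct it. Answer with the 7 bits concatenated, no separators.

1100110

s1 (pos 1,3,5,7): 1⊕1⊕1⊕0 = 1
s2 (pos 2,3,6,7): 1⊕1⊕1⊕0 = 1
s4 (pos 4,5,6,7): 0⊕1⊕1⊕0 = 0
Syndrome s4…s1 = 011 → error at position 3.
Flip position 3: 1110110 → 1100110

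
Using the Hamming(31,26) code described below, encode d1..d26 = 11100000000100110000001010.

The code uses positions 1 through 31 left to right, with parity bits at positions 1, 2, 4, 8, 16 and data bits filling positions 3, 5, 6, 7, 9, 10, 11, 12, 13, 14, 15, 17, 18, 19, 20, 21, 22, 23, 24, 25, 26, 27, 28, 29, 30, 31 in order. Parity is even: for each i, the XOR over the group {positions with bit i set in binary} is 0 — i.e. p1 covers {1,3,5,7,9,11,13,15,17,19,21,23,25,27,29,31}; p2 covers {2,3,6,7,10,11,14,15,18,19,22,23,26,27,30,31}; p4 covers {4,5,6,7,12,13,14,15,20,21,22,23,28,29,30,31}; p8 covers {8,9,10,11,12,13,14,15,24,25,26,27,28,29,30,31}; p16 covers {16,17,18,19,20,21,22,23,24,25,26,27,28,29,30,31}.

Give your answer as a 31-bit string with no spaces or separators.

Place data at non-parity positions: p1 p2 1 p4 1 1 0 p8 0 0 0 0 0 0 0 p16 1 0 0 1 1 0 0 0 0 0 0 1 0 1 0
p1 (pos 1,3,5,7,9,11,13,15,17,19,21,23,25,27,29,31): XOR of data positions = 1⊕1⊕0⊕0⊕0⊕0⊕0⊕1⊕0⊕1⊕0⊕0⊕0⊕0⊕0 = 0
p2 (pos 2,3,6,7,10,11,14,15,18,19,22,23,26,27,30,31): XOR of data positions = 1⊕1⊕0⊕0⊕0⊕0⊕0⊕0⊕0⊕0⊕0⊕0⊕0⊕1⊕0 = 1
p4 (pos 4,5,6,7,12,13,14,15,20,21,22,23,28,29,30,31): XOR of data positions = 1⊕1⊕0⊕0⊕0⊕0⊕0⊕1⊕1⊕0⊕0⊕1⊕0⊕1⊕0 = 0
p8 (pos 8,9,10,11,12,13,14,15,24,25,26,27,28,29,30,31): XOR of data positions = 0⊕0⊕0⊕0⊕0⊕0⊕0⊕0⊕0⊕0⊕0⊕1⊕0⊕1⊕0 = 0
p16 (pos 16,17,18,19,20,21,22,23,24,25,26,27,28,29,30,31): XOR of data positions = 1⊕0⊕0⊕1⊕1⊕0⊕0⊕0⊕0⊕0⊕0⊕1⊕0⊕1⊕0 = 1
Codeword: 0110110000000001100110000001010

0110110000000001100110000001010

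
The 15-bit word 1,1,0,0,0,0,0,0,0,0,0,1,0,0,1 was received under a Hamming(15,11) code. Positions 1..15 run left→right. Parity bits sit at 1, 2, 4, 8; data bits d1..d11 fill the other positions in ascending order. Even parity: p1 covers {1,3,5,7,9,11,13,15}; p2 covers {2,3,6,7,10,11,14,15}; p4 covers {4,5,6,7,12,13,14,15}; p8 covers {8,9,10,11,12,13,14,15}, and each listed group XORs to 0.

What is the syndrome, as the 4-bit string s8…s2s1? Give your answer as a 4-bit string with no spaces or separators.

s1 (pos 1,3,5,7,9,11,13,15): 1⊕0⊕0⊕0⊕0⊕0⊕0⊕1 = 0
s2 (pos 2,3,6,7,10,11,14,15): 1⊕0⊕0⊕0⊕0⊕0⊕0⊕1 = 0
s4 (pos 4,5,6,7,12,13,14,15): 0⊕0⊕0⊕0⊕1⊕0⊕0⊕1 = 0
s8 (pos 8,9,10,11,12,13,14,15): 0⊕0⊕0⊕0⊕1⊕0⊕0⊕1 = 0
Syndrome s8…s1 = 0000 → no error.

0000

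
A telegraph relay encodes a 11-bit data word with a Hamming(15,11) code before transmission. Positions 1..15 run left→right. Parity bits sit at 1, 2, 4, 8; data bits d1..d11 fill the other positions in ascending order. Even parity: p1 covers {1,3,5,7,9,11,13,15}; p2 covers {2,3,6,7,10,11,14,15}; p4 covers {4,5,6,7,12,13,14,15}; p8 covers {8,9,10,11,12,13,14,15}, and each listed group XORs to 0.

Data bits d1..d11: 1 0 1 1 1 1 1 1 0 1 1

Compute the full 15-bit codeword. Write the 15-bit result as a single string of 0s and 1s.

Place data at non-parity positions: p1 p2 1 p4 0 1 1 p8 1 1 1 1 0 1 1
p1 (pos 1,3,5,7,9,11,13,15): XOR of data positions = 1⊕0⊕1⊕1⊕1⊕0⊕1 = 1
p2 (pos 2,3,6,7,10,11,14,15): XOR of data positions = 1⊕1⊕1⊕1⊕1⊕1⊕1 = 1
p4 (pos 4,5,6,7,12,13,14,15): XOR of data positions = 0⊕1⊕1⊕1⊕0⊕1⊕1 = 1
p8 (pos 8,9,10,11,12,13,14,15): XOR of data positions = 1⊕1⊕1⊕1⊕0⊕1⊕1 = 0
Codeword: 111101101111011

111101101111011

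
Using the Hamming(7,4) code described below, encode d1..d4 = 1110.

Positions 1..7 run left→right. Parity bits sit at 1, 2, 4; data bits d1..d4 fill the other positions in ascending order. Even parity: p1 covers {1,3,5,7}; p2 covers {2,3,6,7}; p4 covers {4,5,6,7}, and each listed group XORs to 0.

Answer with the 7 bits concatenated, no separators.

Place data at non-parity positions: p1 p2 1 p4 1 1 0
p1 (pos 1,3,5,7): XOR of data positions = 1⊕1⊕0 = 0
p2 (pos 2,3,6,7): XOR of data positions = 1⊕1⊕0 = 0
p4 (pos 4,5,6,7): XOR of data positions = 1⊕1⊕0 = 0
Codeword: 0010110

0010110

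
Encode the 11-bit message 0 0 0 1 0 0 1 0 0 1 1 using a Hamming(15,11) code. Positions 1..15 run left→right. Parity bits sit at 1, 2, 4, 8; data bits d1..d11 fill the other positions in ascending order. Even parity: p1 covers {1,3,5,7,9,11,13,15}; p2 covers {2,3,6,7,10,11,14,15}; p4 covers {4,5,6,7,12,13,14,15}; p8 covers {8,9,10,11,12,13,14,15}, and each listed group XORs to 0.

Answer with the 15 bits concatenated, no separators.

Place data at non-parity positions: p1 p2 0 p4 0 0 1 p8 0 0 1 0 0 1 1
p1 (pos 1,3,5,7,9,11,13,15): XOR of data positions = 0⊕0⊕1⊕0⊕1⊕0⊕1 = 1
p2 (pos 2,3,6,7,10,11,14,15): XOR of data positions = 0⊕0⊕1⊕0⊕1⊕1⊕1 = 0
p4 (pos 4,5,6,7,12,13,14,15): XOR of data positions = 0⊕0⊕1⊕0⊕0⊕1⊕1 = 1
p8 (pos 8,9,10,11,12,13,14,15): XOR of data positions = 0⊕0⊕1⊕0⊕0⊕1⊕1 = 1
Codeword: 100100110010011

100100110010011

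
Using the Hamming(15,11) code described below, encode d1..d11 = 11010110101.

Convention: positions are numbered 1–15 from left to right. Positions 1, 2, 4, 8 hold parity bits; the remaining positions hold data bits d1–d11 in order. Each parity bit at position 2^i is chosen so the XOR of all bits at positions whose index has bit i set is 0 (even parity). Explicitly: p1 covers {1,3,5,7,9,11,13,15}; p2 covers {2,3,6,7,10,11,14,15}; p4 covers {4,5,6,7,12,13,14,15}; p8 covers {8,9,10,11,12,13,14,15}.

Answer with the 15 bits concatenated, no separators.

011010100110101

Place data at non-parity positions: p1 p2 1 p4 1 0 1 p8 0 1 1 0 1 0 1
p1 (pos 1,3,5,7,9,11,13,15): XOR of data positions = 1⊕1⊕1⊕0⊕1⊕1⊕1 = 0
p2 (pos 2,3,6,7,10,11,14,15): XOR of data positions = 1⊕0⊕1⊕1⊕1⊕0⊕1 = 1
p4 (pos 4,5,6,7,12,13,14,15): XOR of data positions = 1⊕0⊕1⊕0⊕1⊕0⊕1 = 0
p8 (pos 8,9,10,11,12,13,14,15): XOR of data positions = 0⊕1⊕1⊕0⊕1⊕0⊕1 = 0
Codeword: 011010100110101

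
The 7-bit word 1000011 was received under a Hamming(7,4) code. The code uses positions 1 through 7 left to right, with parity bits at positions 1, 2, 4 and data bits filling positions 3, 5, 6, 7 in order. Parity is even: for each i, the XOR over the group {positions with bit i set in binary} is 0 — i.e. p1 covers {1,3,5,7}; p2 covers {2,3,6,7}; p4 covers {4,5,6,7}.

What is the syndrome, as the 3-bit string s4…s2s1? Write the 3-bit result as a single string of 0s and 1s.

s1 (pos 1,3,5,7): 1⊕0⊕0⊕1 = 0
s2 (pos 2,3,6,7): 0⊕0⊕1⊕1 = 0
s4 (pos 4,5,6,7): 0⊕0⊕1⊕1 = 0
Syndrome s4…s1 = 000 → no error.

000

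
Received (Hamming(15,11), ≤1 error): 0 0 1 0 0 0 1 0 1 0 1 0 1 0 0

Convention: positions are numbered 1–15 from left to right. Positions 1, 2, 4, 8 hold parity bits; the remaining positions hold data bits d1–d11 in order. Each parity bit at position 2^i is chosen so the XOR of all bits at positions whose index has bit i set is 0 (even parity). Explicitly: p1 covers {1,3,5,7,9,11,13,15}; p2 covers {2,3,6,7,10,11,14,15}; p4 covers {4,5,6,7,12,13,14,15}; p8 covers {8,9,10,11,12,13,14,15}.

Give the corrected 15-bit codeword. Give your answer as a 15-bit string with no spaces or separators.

001000101000100

s1 (pos 1,3,5,7,9,11,13,15): 0⊕1⊕0⊕1⊕1⊕1⊕1⊕0 = 1
s2 (pos 2,3,6,7,10,11,14,15): 0⊕1⊕0⊕1⊕0⊕1⊕0⊕0 = 1
s4 (pos 4,5,6,7,12,13,14,15): 0⊕0⊕0⊕1⊕0⊕1⊕0⊕0 = 0
s8 (pos 8,9,10,11,12,13,14,15): 0⊕1⊕0⊕1⊕0⊕1⊕0⊕0 = 1
Syndrome s8…s1 = 1011 → error at position 11.
Flip position 11: 001000101010100 → 001000101000100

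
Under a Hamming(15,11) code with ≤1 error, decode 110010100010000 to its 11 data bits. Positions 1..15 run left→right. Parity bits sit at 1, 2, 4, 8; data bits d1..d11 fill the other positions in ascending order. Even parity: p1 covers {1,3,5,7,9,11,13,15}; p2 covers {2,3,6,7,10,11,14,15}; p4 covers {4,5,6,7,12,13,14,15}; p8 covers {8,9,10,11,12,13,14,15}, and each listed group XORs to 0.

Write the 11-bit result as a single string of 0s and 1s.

01010110000

s1 (pos 1,3,5,7,9,11,13,15): 1⊕0⊕1⊕1⊕0⊕1⊕0⊕0 = 0
s2 (pos 2,3,6,7,10,11,14,15): 1⊕0⊕0⊕1⊕0⊕1⊕0⊕0 = 1
s4 (pos 4,5,6,7,12,13,14,15): 0⊕1⊕0⊕1⊕0⊕0⊕0⊕0 = 0
s8 (pos 8,9,10,11,12,13,14,15): 0⊕0⊕0⊕1⊕0⊕0⊕0⊕0 = 1
Syndrome s8…s1 = 1010 → error at position 10.
Flip position 10: 110010100010000 → 110010100110000
Read data bits from positions 3,5,6,7,9,10,11,12,13,14,15: 01010110000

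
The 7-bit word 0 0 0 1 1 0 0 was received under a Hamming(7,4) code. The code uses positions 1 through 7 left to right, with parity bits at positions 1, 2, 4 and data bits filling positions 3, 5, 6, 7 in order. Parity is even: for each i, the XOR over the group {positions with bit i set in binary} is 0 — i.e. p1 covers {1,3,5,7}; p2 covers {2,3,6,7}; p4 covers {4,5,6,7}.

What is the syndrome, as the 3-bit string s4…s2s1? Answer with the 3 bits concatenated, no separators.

001

s1 (pos 1,3,5,7): 0⊕0⊕1⊕0 = 1
s2 (pos 2,3,6,7): 0⊕0⊕0⊕0 = 0
s4 (pos 4,5,6,7): 1⊕1⊕0⊕0 = 0
Syndrome s4…s1 = 001 → error at position 1.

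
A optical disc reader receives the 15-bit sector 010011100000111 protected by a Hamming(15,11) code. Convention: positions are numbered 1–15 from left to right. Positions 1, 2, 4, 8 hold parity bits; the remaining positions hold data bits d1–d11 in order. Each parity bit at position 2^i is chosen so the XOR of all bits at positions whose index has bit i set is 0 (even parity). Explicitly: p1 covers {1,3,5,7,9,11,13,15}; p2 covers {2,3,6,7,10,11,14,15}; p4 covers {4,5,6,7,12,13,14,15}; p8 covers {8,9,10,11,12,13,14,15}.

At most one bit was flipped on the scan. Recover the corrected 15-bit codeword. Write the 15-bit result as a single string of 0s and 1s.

010011100100111

s1 (pos 1,3,5,7,9,11,13,15): 0⊕0⊕1⊕1⊕0⊕0⊕1⊕1 = 0
s2 (pos 2,3,6,7,10,11,14,15): 1⊕0⊕1⊕1⊕0⊕0⊕1⊕1 = 1
s4 (pos 4,5,6,7,12,13,14,15): 0⊕1⊕1⊕1⊕0⊕1⊕1⊕1 = 0
s8 (pos 8,9,10,11,12,13,14,15): 0⊕0⊕0⊕0⊕0⊕1⊕1⊕1 = 1
Syndrome s8…s1 = 1010 → error at position 10.
Flip position 10: 010011100000111 → 010011100100111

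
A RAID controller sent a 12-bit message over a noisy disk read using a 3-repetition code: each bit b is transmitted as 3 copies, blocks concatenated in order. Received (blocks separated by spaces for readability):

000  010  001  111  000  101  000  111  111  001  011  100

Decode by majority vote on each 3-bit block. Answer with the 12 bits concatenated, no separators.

000101011010

Block 1 (000): 0 ones → 0
Block 2 (010): 1 one → 0
Block 3 (001): 1 one → 0
Block 4 (111): 3 ones → 1
Block 5 (000): 0 ones → 0
Block 6 (101): 2 ones → 1
Block 7 (000): 0 ones → 0
Block 8 (111): 3 ones → 1
Block 9 (111): 3 ones → 1
Block 10 (001): 1 one → 0
Block 11 (011): 2 ones → 1
Block 12 (100): 1 one → 0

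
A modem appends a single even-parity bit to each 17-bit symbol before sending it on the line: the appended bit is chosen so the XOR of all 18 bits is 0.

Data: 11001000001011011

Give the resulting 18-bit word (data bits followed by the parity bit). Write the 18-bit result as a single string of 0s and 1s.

110010000010110110

XOR of the 17 data bits: 1⊕1⊕0⊕0⊕1⊕0⊕0⊕0⊕0⊕0⊕1⊕0⊕1⊕1⊕0⊕1⊕1 = 0
Parity bit = 0 (so all 18 bits XOR to 0).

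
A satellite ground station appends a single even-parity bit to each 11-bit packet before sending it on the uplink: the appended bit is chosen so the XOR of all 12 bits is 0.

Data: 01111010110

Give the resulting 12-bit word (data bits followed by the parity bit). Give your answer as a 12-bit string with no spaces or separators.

XOR of the 11 data bits: 0⊕1⊕1⊕1⊕1⊕0⊕1⊕0⊕1⊕1⊕0 = 1
Parity bit = 1 (so all 12 bits XOR to 0).

011110101101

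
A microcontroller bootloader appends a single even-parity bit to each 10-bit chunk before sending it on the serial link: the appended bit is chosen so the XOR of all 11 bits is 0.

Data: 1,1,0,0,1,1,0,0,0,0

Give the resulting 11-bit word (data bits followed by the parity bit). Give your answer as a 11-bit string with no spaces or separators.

XOR of the 10 data bits: 1⊕1⊕0⊕0⊕1⊕1⊕0⊕0⊕0⊕0 = 0
Parity bit = 0 (so all 11 bits XOR to 0).

11001100000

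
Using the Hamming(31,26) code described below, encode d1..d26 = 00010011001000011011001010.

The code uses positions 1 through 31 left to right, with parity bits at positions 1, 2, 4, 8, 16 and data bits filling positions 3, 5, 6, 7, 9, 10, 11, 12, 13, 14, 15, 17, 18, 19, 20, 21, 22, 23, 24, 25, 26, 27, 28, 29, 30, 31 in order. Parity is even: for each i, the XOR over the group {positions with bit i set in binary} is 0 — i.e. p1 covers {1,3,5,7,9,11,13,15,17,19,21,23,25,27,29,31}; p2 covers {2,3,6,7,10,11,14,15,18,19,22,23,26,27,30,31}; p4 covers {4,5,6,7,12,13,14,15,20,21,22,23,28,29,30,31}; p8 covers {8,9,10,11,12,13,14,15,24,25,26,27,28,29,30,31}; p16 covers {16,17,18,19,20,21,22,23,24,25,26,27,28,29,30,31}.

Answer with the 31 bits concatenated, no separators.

1101001100110010000011011001010

Place data at non-parity positions: p1 p2 0 p4 0 0 1 p8 0 0 1 1 0 0 1 p16 0 0 0 0 1 1 0 1 1 0 0 1 0 1 0
p1 (pos 1,3,5,7,9,11,13,15,17,19,21,23,25,27,29,31): XOR of data positions = 0⊕0⊕1⊕0⊕1⊕0⊕1⊕0⊕0⊕1⊕0⊕1⊕0⊕0⊕0 = 1
p2 (pos 2,3,6,7,10,11,14,15,18,19,22,23,26,27,30,31): XOR of data positions = 0⊕0⊕1⊕0⊕1⊕0⊕1⊕0⊕0⊕1⊕0⊕0⊕0⊕1⊕0 = 1
p4 (pos 4,5,6,7,12,13,14,15,20,21,22,23,28,29,30,31): XOR of data positions = 0⊕0⊕1⊕1⊕0⊕0⊕1⊕0⊕1⊕1⊕0⊕1⊕0⊕1⊕0 = 1
p8 (pos 8,9,10,11,12,13,14,15,24,25,26,27,28,29,30,31): XOR of data positions = 0⊕0⊕1⊕1⊕0⊕0⊕1⊕1⊕1⊕0⊕0⊕1⊕0⊕1⊕0 = 1
p16 (pos 16,17,18,19,20,21,22,23,24,25,26,27,28,29,30,31): XOR of data positions = 0⊕0⊕0⊕0⊕1⊕1⊕0⊕1⊕1⊕0⊕0⊕1⊕0⊕1⊕0 = 0
Codeword: 1101001100110010000011011001010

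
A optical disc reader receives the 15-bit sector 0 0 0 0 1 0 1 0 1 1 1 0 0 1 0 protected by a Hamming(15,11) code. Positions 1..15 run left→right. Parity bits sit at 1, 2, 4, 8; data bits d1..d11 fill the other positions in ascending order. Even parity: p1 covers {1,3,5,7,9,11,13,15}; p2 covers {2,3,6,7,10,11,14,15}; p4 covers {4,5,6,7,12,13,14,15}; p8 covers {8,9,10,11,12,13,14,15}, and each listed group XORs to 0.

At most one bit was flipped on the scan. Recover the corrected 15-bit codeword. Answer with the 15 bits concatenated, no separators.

000110101110010

s1 (pos 1,3,5,7,9,11,13,15): 0⊕0⊕1⊕1⊕1⊕1⊕0⊕0 = 0
s2 (pos 2,3,6,7,10,11,14,15): 0⊕0⊕0⊕1⊕1⊕1⊕1⊕0 = 0
s4 (pos 4,5,6,7,12,13,14,15): 0⊕1⊕0⊕1⊕0⊕0⊕1⊕0 = 1
s8 (pos 8,9,10,11,12,13,14,15): 0⊕1⊕1⊕1⊕0⊕0⊕1⊕0 = 0
Syndrome s8…s1 = 0100 → error at position 4.
Flip position 4: 000010101110010 → 000110101110010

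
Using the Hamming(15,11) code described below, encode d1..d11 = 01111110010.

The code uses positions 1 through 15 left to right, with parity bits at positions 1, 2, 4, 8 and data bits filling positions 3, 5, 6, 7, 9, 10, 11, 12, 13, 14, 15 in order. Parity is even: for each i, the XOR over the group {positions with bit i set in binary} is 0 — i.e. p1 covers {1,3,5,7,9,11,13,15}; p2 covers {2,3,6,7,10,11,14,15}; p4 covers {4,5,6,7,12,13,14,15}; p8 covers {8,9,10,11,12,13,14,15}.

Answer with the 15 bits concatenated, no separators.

010011101110010

Place data at non-parity positions: p1 p2 0 p4 1 1 1 p8 1 1 1 0 0 1 0
p1 (pos 1,3,5,7,9,11,13,15): XOR of data positions = 0⊕1⊕1⊕1⊕1⊕0⊕0 = 0
p2 (pos 2,3,6,7,10,11,14,15): XOR of data positions = 0⊕1⊕1⊕1⊕1⊕1⊕0 = 1
p4 (pos 4,5,6,7,12,13,14,15): XOR of data positions = 1⊕1⊕1⊕0⊕0⊕1⊕0 = 0
p8 (pos 8,9,10,11,12,13,14,15): XOR of data positions = 1⊕1⊕1⊕0⊕0⊕1⊕0 = 0
Codeword: 010011101110010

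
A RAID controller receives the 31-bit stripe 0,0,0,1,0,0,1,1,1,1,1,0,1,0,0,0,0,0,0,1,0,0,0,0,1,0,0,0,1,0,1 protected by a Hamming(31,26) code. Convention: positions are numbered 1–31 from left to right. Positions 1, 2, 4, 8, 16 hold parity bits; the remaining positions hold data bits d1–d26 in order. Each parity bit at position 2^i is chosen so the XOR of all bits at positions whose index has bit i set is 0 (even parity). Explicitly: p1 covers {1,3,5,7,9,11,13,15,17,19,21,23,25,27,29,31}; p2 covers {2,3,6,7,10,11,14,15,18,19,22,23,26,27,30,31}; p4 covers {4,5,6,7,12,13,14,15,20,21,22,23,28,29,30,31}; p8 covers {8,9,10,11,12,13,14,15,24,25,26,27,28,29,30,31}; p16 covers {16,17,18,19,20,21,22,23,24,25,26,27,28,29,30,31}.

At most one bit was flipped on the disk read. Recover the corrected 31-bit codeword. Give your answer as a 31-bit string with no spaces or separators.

1001001111101000000100001000101

s1 (pos 1,3,5,7,9,11,13,15,17,19,21,23,25,27,29,31): 0⊕0⊕0⊕1⊕1⊕1⊕1⊕0⊕0⊕0⊕0⊕0⊕1⊕0⊕1⊕1 = 1
s2 (pos 2,3,6,7,10,11,14,15,18,19,22,23,26,27,30,31): 0⊕0⊕0⊕1⊕1⊕1⊕0⊕0⊕0⊕0⊕0⊕0⊕0⊕0⊕0⊕1 = 0
s4 (pos 4,5,6,7,12,13,14,15,20,21,22,23,28,29,30,31): 1⊕0⊕0⊕1⊕0⊕1⊕0⊕0⊕1⊕0⊕0⊕0⊕0⊕1⊕0⊕1 = 0
s8 (pos 8,9,10,11,12,13,14,15,24,25,26,27,28,29,30,31): 1⊕1⊕1⊕1⊕0⊕1⊕0⊕0⊕0⊕1⊕0⊕0⊕0⊕1⊕0⊕1 = 0
s16 (pos 16,17,18,19,20,21,22,23,24,25,26,27,28,29,30,31): 0⊕0⊕0⊕0⊕1⊕0⊕0⊕0⊕0⊕1⊕0⊕0⊕0⊕1⊕0⊕1 = 0
Syndrome s16…s1 = 00001 → error at position 1.
Flip position 1: 0001001111101000000100001000101 → 1001001111101000000100001000101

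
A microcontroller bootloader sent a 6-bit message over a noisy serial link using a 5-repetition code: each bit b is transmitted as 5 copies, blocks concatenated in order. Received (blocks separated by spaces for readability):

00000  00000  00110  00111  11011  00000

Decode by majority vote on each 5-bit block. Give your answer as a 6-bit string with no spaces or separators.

000110

Block 1 (00000): 0 ones → 0
Block 2 (00000): 0 ones → 0
Block 3 (00110): 2 ones → 0
Block 4 (00111): 3 ones → 1
Block 5 (11011): 4 ones → 1
Block 6 (00000): 0 ones → 0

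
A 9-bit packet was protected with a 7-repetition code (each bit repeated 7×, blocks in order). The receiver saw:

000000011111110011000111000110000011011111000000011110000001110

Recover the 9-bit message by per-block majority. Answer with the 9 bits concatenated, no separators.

Block 1 (0000000): 0 ones → 0
Block 2 (1111111): 7 ones → 1
Block 3 (0011000): 2 ones → 0
Block 4 (1110001): 4 ones → 1
Block 5 (1000001): 2 ones → 0
Block 6 (1011111): 6 ones → 1
Block 7 (0000000): 0 ones → 0
Block 8 (1111000): 4 ones → 1
Block 9 (0001110): 3 ones → 0

010101010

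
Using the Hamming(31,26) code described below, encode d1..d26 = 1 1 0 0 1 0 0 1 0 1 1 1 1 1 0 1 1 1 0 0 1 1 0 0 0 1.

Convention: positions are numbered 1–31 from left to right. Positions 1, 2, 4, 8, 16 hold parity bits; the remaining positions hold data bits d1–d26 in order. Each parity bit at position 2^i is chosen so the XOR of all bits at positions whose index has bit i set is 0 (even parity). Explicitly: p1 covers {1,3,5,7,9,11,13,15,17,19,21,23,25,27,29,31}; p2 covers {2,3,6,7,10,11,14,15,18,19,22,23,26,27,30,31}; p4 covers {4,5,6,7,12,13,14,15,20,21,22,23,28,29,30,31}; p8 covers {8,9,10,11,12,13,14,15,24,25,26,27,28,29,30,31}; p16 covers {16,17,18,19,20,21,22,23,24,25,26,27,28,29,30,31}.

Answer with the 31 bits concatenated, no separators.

0010100110010111111011100110001

Place data at non-parity positions: p1 p2 1 p4 1 0 0 p8 1 0 0 1 0 1 1 p16 1 1 1 0 1 1 1 0 0 1 1 0 0 0 1
p1 (pos 1,3,5,7,9,11,13,15,17,19,21,23,25,27,29,31): XOR of data positions = 1⊕1⊕0⊕1⊕0⊕0⊕1⊕1⊕1⊕1⊕1⊕0⊕1⊕0⊕1 = 0
p2 (pos 2,3,6,7,10,11,14,15,18,19,22,23,26,27,30,31): XOR of data positions = 1⊕0⊕0⊕0⊕0⊕1⊕1⊕1⊕1⊕1⊕1⊕1⊕1⊕0⊕1 = 0
p4 (pos 4,5,6,7,12,13,14,15,20,21,22,23,28,29,30,31): XOR of data positions = 1⊕0⊕0⊕1⊕0⊕1⊕1⊕0⊕1⊕1⊕1⊕0⊕0⊕0⊕1 = 0
p8 (pos 8,9,10,11,12,13,14,15,24,25,26,27,28,29,30,31): XOR of data positions = 1⊕0⊕0⊕1⊕0⊕1⊕1⊕0⊕0⊕1⊕1⊕0⊕0⊕0⊕1 = 1
p16 (pos 16,17,18,19,20,21,22,23,24,25,26,27,28,29,30,31): XOR of data positions = 1⊕1⊕1⊕0⊕1⊕1⊕1⊕0⊕0⊕1⊕1⊕0⊕0⊕0⊕1 = 1
Codeword: 0010100110010111111011100110001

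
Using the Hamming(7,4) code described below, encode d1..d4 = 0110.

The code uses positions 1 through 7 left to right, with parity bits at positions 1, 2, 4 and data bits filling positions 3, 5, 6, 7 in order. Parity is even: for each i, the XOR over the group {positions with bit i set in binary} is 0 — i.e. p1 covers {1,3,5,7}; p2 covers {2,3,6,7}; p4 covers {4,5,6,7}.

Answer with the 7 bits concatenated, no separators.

1100110

Place data at non-parity positions: p1 p2 0 p4 1 1 0
p1 (pos 1,3,5,7): XOR of data positions = 0⊕1⊕0 = 1
p2 (pos 2,3,6,7): XOR of data positions = 0⊕1⊕0 = 1
p4 (pos 4,5,6,7): XOR of data positions = 1⊕1⊕0 = 0
Codeword: 1100110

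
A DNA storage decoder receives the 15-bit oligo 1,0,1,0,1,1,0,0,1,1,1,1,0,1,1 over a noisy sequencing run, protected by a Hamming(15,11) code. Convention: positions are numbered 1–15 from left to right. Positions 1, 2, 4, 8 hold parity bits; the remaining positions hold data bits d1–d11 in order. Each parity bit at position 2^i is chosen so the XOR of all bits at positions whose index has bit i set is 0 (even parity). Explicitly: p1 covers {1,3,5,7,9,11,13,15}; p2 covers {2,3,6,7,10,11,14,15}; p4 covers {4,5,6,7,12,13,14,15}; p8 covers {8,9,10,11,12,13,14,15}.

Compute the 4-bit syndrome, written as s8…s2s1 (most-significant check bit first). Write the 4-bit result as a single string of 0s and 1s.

0100

s1 (pos 1,3,5,7,9,11,13,15): 1⊕1⊕1⊕0⊕1⊕1⊕0⊕1 = 0
s2 (pos 2,3,6,7,10,11,14,15): 0⊕1⊕1⊕0⊕1⊕1⊕1⊕1 = 0
s4 (pos 4,5,6,7,12,13,14,15): 0⊕1⊕1⊕0⊕1⊕0⊕1⊕1 = 1
s8 (pos 8,9,10,11,12,13,14,15): 0⊕1⊕1⊕1⊕1⊕0⊕1⊕1 = 0
Syndrome s8…s1 = 0100 → error at position 4.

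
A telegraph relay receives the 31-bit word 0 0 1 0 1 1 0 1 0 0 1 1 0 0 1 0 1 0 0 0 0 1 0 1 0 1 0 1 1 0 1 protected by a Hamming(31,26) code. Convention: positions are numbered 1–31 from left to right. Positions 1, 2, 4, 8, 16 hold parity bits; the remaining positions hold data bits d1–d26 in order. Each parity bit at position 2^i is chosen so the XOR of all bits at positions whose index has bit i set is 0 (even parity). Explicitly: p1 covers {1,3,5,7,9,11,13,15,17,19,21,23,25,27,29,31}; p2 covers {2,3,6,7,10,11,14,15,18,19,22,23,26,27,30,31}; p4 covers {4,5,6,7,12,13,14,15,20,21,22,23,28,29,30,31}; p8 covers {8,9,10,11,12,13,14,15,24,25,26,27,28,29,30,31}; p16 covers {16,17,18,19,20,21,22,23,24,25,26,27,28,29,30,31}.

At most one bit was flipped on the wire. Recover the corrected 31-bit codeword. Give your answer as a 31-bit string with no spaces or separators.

0010110100110010100001010111101

s1 (pos 1,3,5,7,9,11,13,15,17,19,21,23,25,27,29,31): 0⊕1⊕1⊕0⊕0⊕1⊕0⊕1⊕1⊕0⊕0⊕0⊕0⊕0⊕1⊕1 = 1
s2 (pos 2,3,6,7,10,11,14,15,18,19,22,23,26,27,30,31): 0⊕1⊕1⊕0⊕0⊕1⊕0⊕1⊕0⊕0⊕1⊕0⊕1⊕0⊕0⊕1 = 1
s4 (pos 4,5,6,7,12,13,14,15,20,21,22,23,28,29,30,31): 0⊕1⊕1⊕0⊕1⊕0⊕0⊕1⊕0⊕0⊕1⊕0⊕1⊕1⊕0⊕1 = 0
s8 (pos 8,9,10,11,12,13,14,15,24,25,26,27,28,29,30,31): 1⊕0⊕0⊕1⊕1⊕0⊕0⊕1⊕1⊕0⊕1⊕0⊕1⊕1⊕0⊕1 = 1
s16 (pos 16,17,18,19,20,21,22,23,24,25,26,27,28,29,30,31): 0⊕1⊕0⊕0⊕0⊕0⊕1⊕0⊕1⊕0⊕1⊕0⊕1⊕1⊕0⊕1 = 1
Syndrome s16…s1 = 11011 → error at position 27.
Flip position 27: 0010110100110010100001010101101 → 0010110100110010100001010111101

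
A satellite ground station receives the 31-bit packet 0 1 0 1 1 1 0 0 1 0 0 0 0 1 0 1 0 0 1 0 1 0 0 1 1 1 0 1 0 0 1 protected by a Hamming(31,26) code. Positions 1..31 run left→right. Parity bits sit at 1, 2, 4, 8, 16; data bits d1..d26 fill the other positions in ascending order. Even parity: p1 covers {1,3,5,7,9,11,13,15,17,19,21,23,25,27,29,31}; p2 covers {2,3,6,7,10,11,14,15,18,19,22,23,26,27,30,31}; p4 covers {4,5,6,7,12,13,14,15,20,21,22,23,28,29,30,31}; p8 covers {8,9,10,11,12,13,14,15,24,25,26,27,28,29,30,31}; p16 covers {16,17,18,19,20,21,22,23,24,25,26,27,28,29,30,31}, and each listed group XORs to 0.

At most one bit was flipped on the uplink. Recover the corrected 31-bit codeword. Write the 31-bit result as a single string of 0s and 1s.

0101110010010101001010011101001

s1 (pos 1,3,5,7,9,11,13,15,17,19,21,23,25,27,29,31): 0⊕0⊕1⊕0⊕1⊕0⊕0⊕0⊕0⊕1⊕1⊕0⊕1⊕0⊕0⊕1 = 0
s2 (pos 2,3,6,7,10,11,14,15,18,19,22,23,26,27,30,31): 1⊕0⊕1⊕0⊕0⊕0⊕1⊕0⊕0⊕1⊕0⊕0⊕1⊕0⊕0⊕1 = 0
s4 (pos 4,5,6,7,12,13,14,15,20,21,22,23,28,29,30,31): 1⊕1⊕1⊕0⊕0⊕0⊕1⊕0⊕0⊕1⊕0⊕0⊕1⊕0⊕0⊕1 = 1
s8 (pos 8,9,10,11,12,13,14,15,24,25,26,27,28,29,30,31): 0⊕1⊕0⊕0⊕0⊕0⊕1⊕0⊕1⊕1⊕1⊕0⊕1⊕0⊕0⊕1 = 1
s16 (pos 16,17,18,19,20,21,22,23,24,25,26,27,28,29,30,31): 1⊕0⊕0⊕1⊕0⊕1⊕0⊕0⊕1⊕1⊕1⊕0⊕1⊕0⊕0⊕1 = 0
Syndrome s16…s1 = 01100 → error at position 12.
Flip position 12: 0101110010000101001010011101001 → 0101110010010101001010011101001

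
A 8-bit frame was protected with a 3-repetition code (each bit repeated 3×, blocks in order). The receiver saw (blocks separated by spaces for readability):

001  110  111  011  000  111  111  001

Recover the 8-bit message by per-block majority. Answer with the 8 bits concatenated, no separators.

01110110

Block 1 (001): 1 one → 0
Block 2 (110): 2 ones → 1
Block 3 (111): 3 ones → 1
Block 4 (011): 2 ones → 1
Block 5 (000): 0 ones → 0
Block 6 (111): 3 ones → 1
Block 7 (111): 3 ones → 1
Block 8 (001): 1 one → 0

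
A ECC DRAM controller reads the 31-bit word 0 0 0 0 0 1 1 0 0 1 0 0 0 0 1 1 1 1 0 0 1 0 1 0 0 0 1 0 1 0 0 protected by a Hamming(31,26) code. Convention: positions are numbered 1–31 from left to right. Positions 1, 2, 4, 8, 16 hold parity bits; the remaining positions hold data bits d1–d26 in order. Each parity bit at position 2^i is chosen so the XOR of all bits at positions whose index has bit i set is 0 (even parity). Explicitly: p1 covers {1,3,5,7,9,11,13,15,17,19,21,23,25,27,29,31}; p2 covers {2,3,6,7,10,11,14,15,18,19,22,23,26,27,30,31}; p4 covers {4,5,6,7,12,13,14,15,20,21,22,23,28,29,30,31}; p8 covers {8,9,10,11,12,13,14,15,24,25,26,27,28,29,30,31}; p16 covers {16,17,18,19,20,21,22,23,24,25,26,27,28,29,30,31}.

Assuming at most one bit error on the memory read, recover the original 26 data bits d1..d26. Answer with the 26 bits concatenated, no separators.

s1 (pos 1,3,5,7,9,11,13,15,17,19,21,23,25,27,29,31): 0⊕0⊕0⊕1⊕0⊕0⊕0⊕1⊕1⊕0⊕1⊕1⊕0⊕1⊕1⊕0 = 1
s2 (pos 2,3,6,7,10,11,14,15,18,19,22,23,26,27,30,31): 0⊕0⊕1⊕1⊕1⊕0⊕0⊕1⊕1⊕0⊕0⊕1⊕0⊕1⊕0⊕0 = 1
s4 (pos 4,5,6,7,12,13,14,15,20,21,22,23,28,29,30,31): 0⊕0⊕1⊕1⊕0⊕0⊕0⊕1⊕0⊕1⊕0⊕1⊕0⊕1⊕0⊕0 = 0
s8 (pos 8,9,10,11,12,13,14,15,24,25,26,27,28,29,30,31): 0⊕0⊕1⊕0⊕0⊕0⊕0⊕1⊕0⊕0⊕0⊕1⊕0⊕1⊕0⊕0 = 0
s16 (pos 16,17,18,19,20,21,22,23,24,25,26,27,28,29,30,31): 1⊕1⊕1⊕0⊕0⊕1⊕0⊕1⊕0⊕0⊕0⊕1⊕0⊕1⊕0⊕0 = 1
Syndrome s16…s1 = 10011 → error at position 19.
Flip position 19: 0000011001000011110010100010100 → 0000011001000011111010100010100
Read data bits from positions 3,5,6,7,9,10,11,12,13,14,15,17,18,19,20,21,22,23,24,25,26,27,28,29,30,31: 00110100001111010100010100

00110100001111010100010100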